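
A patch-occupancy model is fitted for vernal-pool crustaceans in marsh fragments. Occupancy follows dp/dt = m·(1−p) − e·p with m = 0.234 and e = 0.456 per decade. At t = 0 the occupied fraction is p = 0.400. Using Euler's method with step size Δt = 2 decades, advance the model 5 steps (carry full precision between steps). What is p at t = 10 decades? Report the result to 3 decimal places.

0.339

Update rule: p ← p + [m·(1−p) − e·p]·Δt with Δt = 2.
step 1: Δp = -0.08400, p = 0.31600
step 2: Δp = +0.03192, p = 0.34792
step 3: Δp = -0.01213, p = 0.33579
step 4: Δp = +0.00461, p = 0.34040
step 5: Δp = -0.00175, p = 0.33865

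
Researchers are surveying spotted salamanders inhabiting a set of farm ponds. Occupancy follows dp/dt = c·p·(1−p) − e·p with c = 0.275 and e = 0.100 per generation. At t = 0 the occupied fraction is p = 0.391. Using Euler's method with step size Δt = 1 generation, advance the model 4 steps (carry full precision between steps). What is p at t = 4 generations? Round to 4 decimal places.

Update rule: p ← p + [c·p·(1−p) − e·p]·Δt with Δt = 1.
step 1: Δp = +0.02638, p = 0.41738
step 2: Δp = +0.02513, p = 0.44252
step 3: Δp = +0.02359, p = 0.46611
step 4: Δp = +0.02182, p = 0.48793

0.4879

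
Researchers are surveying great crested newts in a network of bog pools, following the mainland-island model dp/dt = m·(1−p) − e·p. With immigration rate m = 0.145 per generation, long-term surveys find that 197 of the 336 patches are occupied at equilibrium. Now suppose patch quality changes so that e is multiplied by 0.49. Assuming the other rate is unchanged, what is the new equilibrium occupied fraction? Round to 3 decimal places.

Observed p* = 197/336 = 0.58631.
Balance m(1−p*) = e·p* gives e = m(1−p*)/p* = 0.145×0.41369/0.58631 = 0.10231.
New p* = m/(m+e) = 0.14500/(0.14500+0.05013) = 0.74309.

0.743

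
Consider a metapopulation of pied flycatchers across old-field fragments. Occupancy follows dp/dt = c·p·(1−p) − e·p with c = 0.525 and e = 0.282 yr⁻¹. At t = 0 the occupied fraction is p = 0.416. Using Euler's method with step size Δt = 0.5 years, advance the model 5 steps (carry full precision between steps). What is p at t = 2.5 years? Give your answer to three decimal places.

Update rule: p ← p + [c·p·(1−p) − e·p]·Δt with Δt = 0.5.
step 1: Δp = +0.00512, p = 0.42112
step 2: Δp = +0.00461, p = 0.42573
step 3: Δp = +0.00415, p = 0.42988
step 4: Δp = +0.00372, p = 0.43360
step 5: Δp = +0.00333, p = 0.43693

0.437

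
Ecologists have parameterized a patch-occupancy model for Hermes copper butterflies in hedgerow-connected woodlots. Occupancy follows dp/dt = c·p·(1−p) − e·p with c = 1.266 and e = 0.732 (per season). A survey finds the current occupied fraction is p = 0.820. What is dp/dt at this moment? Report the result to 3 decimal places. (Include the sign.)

-0.413

Colonization term: c·p·(1−p) = 1.266×0.820×0.1800 = 0.18686.
Extinction term: e·p = 0.60024.
dp/dt = 0.18686 − 0.60024 = -0.41338.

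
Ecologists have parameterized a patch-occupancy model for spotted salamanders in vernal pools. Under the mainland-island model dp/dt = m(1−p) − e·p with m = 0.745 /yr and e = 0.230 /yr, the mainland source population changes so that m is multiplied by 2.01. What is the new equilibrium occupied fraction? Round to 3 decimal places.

0.867

Before: p* = 0.745/(0.745+0.230) = 0.7641.
After: m = 1.49745, e = 0.23; p* = 1.49745/1.7274 = 0.8669.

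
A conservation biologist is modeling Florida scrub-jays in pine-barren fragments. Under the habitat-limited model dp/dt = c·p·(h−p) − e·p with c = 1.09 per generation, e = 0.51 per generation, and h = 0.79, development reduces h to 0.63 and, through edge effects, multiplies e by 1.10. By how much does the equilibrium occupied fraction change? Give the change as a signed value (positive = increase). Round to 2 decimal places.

Before: p* = h − e/c = 0.79 − 0.51/1.09 = 0.79 − 0.4679 = 0.3221.
After: c = 1.09, e = 0.561, h = 0.63; p* = 0.63 − 0.561/1.09 = 0.1153.
Δp* = 0.1153 − 0.3221 = -0.2068.

-0.21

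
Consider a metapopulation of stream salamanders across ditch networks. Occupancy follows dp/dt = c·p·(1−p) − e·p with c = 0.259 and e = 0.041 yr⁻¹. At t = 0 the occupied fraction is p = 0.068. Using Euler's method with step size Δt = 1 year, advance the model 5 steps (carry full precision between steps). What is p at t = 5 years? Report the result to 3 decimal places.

Update rule: p ← p + [c·p·(1−p) − e·p]·Δt with Δt = 1.
t = 1: p = 0.06800 + (+0.01363) = 0.08163
t = 2: p = 0.08163 + (+0.01607) = 0.09770
t = 3: p = 0.09770 + (+0.01883) = 0.11652
t = 4: p = 0.11652 + (+0.02189) = 0.13841
t = 5: p = 0.13841 + (+0.02521) = 0.16362

0.164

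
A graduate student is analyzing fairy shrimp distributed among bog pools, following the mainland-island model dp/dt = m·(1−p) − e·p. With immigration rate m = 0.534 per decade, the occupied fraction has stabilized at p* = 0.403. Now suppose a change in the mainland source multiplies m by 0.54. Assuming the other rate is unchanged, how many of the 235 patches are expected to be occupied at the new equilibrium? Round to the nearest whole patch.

Balance m(1−p*) = e·p* gives e = m(1−p*)/p* = 0.534×0.59700/0.40300 = 0.79106.
New p* = m/(m+e) = 0.28836/(0.28836+0.79106) = 0.26714.
Expected occupied = 235 × 0.26714 = 62.78 ≈ 63.

63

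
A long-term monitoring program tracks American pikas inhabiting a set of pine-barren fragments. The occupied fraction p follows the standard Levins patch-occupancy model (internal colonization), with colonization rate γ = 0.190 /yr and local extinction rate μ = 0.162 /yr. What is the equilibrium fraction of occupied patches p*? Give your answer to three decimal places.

0.147

At equilibrium, colonization balances extinction: γ·p*·(1−p*) = μ·p*.
So p* = 1 − μ/γ = 1 − 0.162/0.190 = 1 − 0.8526 = 0.1474.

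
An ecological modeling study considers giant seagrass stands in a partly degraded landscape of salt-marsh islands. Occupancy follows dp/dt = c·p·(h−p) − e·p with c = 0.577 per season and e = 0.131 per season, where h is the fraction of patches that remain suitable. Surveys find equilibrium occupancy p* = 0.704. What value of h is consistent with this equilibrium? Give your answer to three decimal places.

0.931

At equilibrium c(h−p*) = e, so h = p* + e/c.
h = 0.704 + 0.131/0.577 = 0.704 + 0.2270 = 0.9310.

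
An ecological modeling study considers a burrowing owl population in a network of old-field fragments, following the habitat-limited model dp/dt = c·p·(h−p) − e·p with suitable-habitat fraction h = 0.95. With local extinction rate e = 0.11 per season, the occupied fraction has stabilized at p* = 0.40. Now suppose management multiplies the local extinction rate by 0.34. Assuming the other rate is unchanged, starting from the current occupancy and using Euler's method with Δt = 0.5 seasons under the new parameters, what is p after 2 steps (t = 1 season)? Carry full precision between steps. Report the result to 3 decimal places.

0.429

Balance c(h−p*) = e gives c = e/(0.95 − 0.40000) = 0.11/0.55000 = 0.20000.
Starting from p₀ = 0.40000; update p ← p + (dp/dt)·Δt with the new parameters.
step 1: Δp = +0.01452, p = 0.41452
step 2: Δp = +0.01445, p = 0.42897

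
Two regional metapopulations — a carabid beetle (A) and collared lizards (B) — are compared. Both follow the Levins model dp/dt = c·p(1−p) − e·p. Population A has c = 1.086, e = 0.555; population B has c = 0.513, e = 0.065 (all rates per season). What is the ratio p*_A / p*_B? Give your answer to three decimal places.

A: p*_A = 1 − 0.555/1.086 = 0.4890.
B: p*_B = 1 − 0.065/0.513 = 0.8733.
p*_A / p*_B = 0.4890/0.8733 = 0.5599.

0.560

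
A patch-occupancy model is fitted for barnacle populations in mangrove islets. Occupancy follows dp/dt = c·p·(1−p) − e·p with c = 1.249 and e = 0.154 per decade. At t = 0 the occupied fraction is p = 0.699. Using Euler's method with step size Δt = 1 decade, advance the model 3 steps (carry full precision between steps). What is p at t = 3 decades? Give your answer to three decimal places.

0.877

Update rule: p ← p + [c·p·(1−p) − e·p]·Δt with Δt = 1.
t = 1: p = 0.69900 + (+0.15514) = 0.85414
t = 2: p = 0.85414 + (+0.02407) = 0.87821
t = 3: p = 0.87821 + (-0.00165) = 0.87656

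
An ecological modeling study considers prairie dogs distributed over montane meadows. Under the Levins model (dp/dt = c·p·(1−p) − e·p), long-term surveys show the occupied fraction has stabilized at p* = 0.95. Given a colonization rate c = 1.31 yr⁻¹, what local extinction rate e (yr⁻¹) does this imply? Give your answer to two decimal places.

At equilibrium c(1−p*) = e.
e = 1.31 × (1 − 0.95) = 1.31 × 0.0500 = 0.0655.

0.07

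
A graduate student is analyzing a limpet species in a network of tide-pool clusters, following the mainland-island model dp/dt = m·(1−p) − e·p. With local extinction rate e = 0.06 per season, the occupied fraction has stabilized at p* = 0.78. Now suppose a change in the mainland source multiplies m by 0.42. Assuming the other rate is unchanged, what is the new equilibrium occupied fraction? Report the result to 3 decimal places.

0.598

Balance m(1−p*) = e·p* gives m = e·p*/(1−p*) = 0.06×0.78000/0.22000 = 0.21273.
New p* = m/(m+e) = 0.08935/(0.08935+0.06000) = 0.59826.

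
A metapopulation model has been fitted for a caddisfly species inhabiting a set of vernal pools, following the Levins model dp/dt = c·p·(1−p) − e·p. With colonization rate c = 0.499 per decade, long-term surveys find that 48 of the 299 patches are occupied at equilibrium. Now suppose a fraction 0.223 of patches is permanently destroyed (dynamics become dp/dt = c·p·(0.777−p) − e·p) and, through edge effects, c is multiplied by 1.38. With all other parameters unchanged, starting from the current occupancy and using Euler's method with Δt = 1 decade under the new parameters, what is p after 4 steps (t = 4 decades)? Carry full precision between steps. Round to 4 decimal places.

Observed p* = 48/299 = 0.16054.
Balance c(1−p*) = e gives e = 0.499×(1 − 0.16054) = 0.41889.
Starting from p₀ = 0.16054; update p ← p + (dp/dt)·Δt with the new parameters.
p: 0.16054 → 0.16144  (Δp = +0.00090)
p: 0.16144 → 0.16224  (Δp = +0.00081)
p: 0.16224 → 0.16296  (Δp = +0.00072)
p: 0.16296 → 0.16361  (Δp = +0.00064)

0.1636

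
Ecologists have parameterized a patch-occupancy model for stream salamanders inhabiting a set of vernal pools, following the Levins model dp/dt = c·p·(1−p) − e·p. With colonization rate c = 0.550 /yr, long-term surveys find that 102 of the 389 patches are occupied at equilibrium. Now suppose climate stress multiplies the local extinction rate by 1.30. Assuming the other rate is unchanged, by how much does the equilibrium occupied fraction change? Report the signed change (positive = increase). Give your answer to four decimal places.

Observed p* = 102/389 = 0.26221.
Balance c(1−p*) = e gives e = 0.550×(1 − 0.26221) = 0.40578.
New p* = 1 − e/c = 1 − 0.52751/0.55000 = 0.04089.
Δp* = 0.04089 − 0.26221 = -0.22132.

-0.2213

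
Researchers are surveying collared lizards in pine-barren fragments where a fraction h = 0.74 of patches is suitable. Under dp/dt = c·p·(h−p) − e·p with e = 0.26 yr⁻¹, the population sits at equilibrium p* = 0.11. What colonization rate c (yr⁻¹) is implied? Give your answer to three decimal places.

0.413

At equilibrium c(h−p*) = e, so c = e/(h−p*).
c = 0.26/(0.74 − 0.11) = 0.26/0.6300 = 0.4127.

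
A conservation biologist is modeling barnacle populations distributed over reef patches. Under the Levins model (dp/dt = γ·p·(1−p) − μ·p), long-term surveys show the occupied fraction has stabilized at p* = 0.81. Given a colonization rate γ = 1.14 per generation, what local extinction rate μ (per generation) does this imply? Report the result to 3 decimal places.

0.217

At equilibrium γ(1−p*) = μ.
μ = 1.14 × (1 − 0.81) = 1.14 × 0.1900 = 0.2166.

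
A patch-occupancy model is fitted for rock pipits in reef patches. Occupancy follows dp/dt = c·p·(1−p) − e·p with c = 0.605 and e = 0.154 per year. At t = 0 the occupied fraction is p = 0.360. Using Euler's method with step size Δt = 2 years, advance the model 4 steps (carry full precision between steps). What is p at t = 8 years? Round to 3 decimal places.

Update rule: p ← p + [c·p·(1−p) − e·p]·Δt with Δt = 2.
  1  |  dp/dt·Δt = +0.167904  |  p_1 = 0.527904
  2  |  dp/dt·Δt = +0.138963  |  p_2 = 0.666867
  3  |  dp/dt·Δt = +0.063413  |  p_3 = 0.730280
  4  |  dp/dt·Δt = +0.013409  |  p_4 = 0.743689

0.744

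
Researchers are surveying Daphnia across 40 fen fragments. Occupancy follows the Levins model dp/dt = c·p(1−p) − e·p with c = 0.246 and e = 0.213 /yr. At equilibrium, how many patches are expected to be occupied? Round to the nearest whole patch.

5

p* = 1 − e/c = 1 − 0.213/0.246 = 0.1341.
Expected occupied patches = N × p* = 40 × 0.1341 = 5.37 ≈ 5.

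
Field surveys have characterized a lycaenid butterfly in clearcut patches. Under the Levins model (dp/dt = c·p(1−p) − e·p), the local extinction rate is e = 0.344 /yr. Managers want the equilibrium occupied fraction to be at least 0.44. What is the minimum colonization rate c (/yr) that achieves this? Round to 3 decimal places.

0.614

p* = 1 − e/c ≥ 0.44 requires e/c ≤ 0.5600, i.e. c ≥ e/0.5600.
c_min = 0.344/0.5600 = 0.6143.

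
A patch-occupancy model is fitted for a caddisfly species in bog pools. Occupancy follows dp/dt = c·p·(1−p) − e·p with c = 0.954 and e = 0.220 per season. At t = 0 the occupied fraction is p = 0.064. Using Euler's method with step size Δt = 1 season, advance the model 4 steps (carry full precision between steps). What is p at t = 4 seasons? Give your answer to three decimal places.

Update rule: p ← p + [c·p·(1−p) − e·p]·Δt with Δt = 1.
t = 1: p = 0.06400 + (+0.04307) = 0.10707
t = 2: p = 0.10707 + (+0.06765) = 0.17472
t = 3: p = 0.17472 + (+0.09912) = 0.27384
t = 4: p = 0.27384 + (+0.12946) = 0.40330

0.403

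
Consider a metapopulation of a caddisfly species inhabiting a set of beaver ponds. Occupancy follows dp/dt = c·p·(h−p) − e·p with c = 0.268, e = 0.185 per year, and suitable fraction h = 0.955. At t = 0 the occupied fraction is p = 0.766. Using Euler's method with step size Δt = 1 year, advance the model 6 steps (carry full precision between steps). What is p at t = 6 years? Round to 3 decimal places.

0.443

Update rule: p ← p + [c·p·(h−p) − e·p]·Δt with Δt = 1.
p: 0.76600 → 0.66309  (Δp = -0.10291)
p: 0.66309 → 0.59229  (Δp = -0.07080)
p: 0.59229 → 0.54029  (Δp = -0.05200)
p: 0.54029 → 0.50039  (Δp = -0.03991)
p: 0.50039 → 0.46878  (Δp = -0.03161)
p: 0.46878 → 0.44314  (Δp = -0.02564)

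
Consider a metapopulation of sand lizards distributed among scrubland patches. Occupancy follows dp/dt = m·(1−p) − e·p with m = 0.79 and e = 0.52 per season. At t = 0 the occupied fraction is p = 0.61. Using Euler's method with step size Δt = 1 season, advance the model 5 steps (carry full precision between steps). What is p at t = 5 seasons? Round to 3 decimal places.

0.603

Update rule: p ← p + [m·(1−p) − e·p]·Δt with Δt = 1.
t = 1: p = 0.61000 + (-0.00910) = 0.60090
t = 2: p = 0.60090 + (+0.00282) = 0.60372
t = 3: p = 0.60372 + (-0.00087) = 0.60285
t = 4: p = 0.60285 + (+0.00027) = 0.60312
t = 5: p = 0.60312 + (-0.00008) = 0.60303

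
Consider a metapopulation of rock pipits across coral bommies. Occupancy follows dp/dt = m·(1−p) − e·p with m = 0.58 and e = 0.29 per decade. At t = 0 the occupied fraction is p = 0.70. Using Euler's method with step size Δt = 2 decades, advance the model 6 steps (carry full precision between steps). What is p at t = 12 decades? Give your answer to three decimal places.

0.672

Update rule: p ← p + [m·(1−p) − e·p]·Δt with Δt = 2.
  1  |  dp/dt·Δt = -0.058000  |  p_1 = 0.642000
  2  |  dp/dt·Δt = +0.042920  |  p_2 = 0.684920
  3  |  dp/dt·Δt = -0.031761  |  p_3 = 0.653159
  4  |  dp/dt·Δt = +0.023503  |  p_4 = 0.676662
  5  |  dp/dt·Δt = -0.017392  |  p_5 = 0.659270
  6  |  dp/dt·Δt = +0.012870  |  p_6 = 0.672140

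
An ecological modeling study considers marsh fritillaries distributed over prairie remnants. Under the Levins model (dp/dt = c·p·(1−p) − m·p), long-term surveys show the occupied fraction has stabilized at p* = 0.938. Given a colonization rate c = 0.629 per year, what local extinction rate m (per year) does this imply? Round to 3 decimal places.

At equilibrium c(1−p*) = m.
m = 0.629 × (1 − 0.938) = 0.629 × 0.0620 = 0.0390.

0.039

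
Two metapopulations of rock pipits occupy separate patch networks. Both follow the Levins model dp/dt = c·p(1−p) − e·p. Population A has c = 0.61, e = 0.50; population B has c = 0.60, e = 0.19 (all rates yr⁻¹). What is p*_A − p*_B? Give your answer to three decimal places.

-0.503

A: p*_A = 1 − 0.50/0.61 = 0.1803.
B: p*_B = 1 − 0.19/0.60 = 0.6833.
p*_A − p*_B = 0.1803 − 0.6833 = -0.5030.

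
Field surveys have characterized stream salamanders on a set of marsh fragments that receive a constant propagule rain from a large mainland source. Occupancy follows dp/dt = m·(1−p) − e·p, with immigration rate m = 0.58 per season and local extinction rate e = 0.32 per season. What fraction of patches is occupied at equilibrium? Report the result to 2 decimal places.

At equilibrium the propagule rain into empty patches balances local extinction: m(1−p*) = e·p*.
p* = m/(m+e) = 0.58/(0.58+0.32) = 0.58/0.9000 = 0.6444.

0.64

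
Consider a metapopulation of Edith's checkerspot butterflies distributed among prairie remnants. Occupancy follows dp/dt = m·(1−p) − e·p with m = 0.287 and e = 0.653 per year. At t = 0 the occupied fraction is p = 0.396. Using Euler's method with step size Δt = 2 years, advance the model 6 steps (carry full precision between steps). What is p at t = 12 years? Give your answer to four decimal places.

0.3474

Update rule: p ← p + [m·(1−p) − e·p]·Δt with Δt = 2.
  1  |  dp/dt·Δt = -0.170480  |  p_1 = 0.225520
  2  |  dp/dt·Δt = +0.150022  |  p_2 = 0.375542
  3  |  dp/dt·Δt = -0.132020  |  p_3 = 0.243523
  4  |  dp/dt·Δt = +0.116177  |  p_4 = 0.359700
  5  |  dp/dt·Δt = -0.102236  |  p_5 = 0.257464
  6  |  dp/dt·Δt = +0.089968  |  p_6 = 0.347432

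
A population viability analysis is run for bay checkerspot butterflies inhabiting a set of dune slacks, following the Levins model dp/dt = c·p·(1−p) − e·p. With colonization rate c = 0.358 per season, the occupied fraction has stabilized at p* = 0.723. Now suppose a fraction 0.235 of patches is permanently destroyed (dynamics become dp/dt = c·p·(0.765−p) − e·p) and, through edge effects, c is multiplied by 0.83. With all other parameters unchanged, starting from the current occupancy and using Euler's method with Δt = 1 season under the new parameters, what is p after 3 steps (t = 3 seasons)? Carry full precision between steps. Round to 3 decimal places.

0.582

Balance c(1−p*) = e gives e = 0.358×(1 − 0.72300) = 0.09917.
Starting from p₀ = 0.72300; update p ← p + (dp/dt)·Δt with the new parameters.
  1  |  dp/dt·Δt = -0.062674  |  p_1 = 0.660326
  2  |  dp/dt·Δt = -0.044944  |  p_2 = 0.615382
  3  |  dp/dt·Δt = -0.033667  |  p_3 = 0.581715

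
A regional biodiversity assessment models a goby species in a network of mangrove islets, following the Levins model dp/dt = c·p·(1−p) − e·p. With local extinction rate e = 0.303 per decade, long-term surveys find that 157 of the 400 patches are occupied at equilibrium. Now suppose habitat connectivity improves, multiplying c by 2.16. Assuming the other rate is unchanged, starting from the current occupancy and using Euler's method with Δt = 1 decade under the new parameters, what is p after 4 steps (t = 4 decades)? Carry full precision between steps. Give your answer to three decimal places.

0.712

Observed p* = 157/400 = 0.39250.
Balance c(1−p*) = e gives c = e/(1 − 0.39250) = 0.303/0.60750 = 0.49877.
Starting from p₀ = 0.39250; update p ← p + (dp/dt)·Δt with the new parameters.
step 1: Δp = +0.13796, p = 0.53046
step 2: Δp = +0.10761, p = 0.63806
step 3: Δp = +0.05547, p = 0.69353
step 4: Δp = +0.01885, p = 0.71237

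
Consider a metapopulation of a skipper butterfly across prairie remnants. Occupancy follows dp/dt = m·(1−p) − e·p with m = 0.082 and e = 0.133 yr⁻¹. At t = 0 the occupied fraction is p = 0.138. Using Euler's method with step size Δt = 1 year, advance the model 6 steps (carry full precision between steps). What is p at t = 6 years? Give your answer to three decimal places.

Update rule: p ← p + [m·(1−p) − e·p]·Δt with Δt = 1.
step 1: Δp = +0.05233, p = 0.19033
step 2: Δp = +0.04108, p = 0.23141
step 3: Δp = +0.03225, p = 0.26366
step 4: Δp = +0.02531, p = 0.28897
step 5: Δp = +0.01987, p = 0.30884
step 6: Δp = +0.01560, p = 0.32444

0.324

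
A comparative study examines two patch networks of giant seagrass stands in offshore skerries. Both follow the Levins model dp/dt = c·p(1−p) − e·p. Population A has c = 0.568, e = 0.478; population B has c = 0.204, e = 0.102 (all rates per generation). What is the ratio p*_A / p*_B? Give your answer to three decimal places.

A: p*_A = 1 − 0.478/0.568 = 0.1585.
B: p*_B = 1 − 0.102/0.204 = 0.5000.
p*_A / p*_B = 0.1585/0.5000 = 0.3169.

0.317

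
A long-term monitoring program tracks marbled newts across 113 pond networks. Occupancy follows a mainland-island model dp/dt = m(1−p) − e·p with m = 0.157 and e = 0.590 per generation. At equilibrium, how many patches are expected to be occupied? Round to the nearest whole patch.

24

p* = m/(m+e) = 0.157/0.7470 = 0.2102.
Expected occupied patches = N × p* = 113 × 0.2102 = 23.75 ≈ 24.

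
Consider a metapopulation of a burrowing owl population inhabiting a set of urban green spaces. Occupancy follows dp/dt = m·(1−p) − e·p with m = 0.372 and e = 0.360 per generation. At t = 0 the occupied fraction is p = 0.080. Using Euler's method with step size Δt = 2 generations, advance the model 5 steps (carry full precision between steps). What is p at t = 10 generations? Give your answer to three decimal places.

Update rule: p ← p + [m·(1−p) − e·p]·Δt with Δt = 2.
p: 0.08000 → 0.70688  (Δp = +0.62688)
p: 0.70688 → 0.41601  (Δp = -0.29087)
p: 0.41601 → 0.55097  (Δp = +0.13496)
p: 0.55097 → 0.48835  (Δp = -0.06262)
p: 0.48835 → 0.51741  (Δp = +0.02906)

0.517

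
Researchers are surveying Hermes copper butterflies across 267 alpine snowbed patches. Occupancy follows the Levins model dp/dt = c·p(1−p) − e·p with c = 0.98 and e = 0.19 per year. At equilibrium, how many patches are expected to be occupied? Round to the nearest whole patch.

p* = 1 − e/c = 1 − 0.19/0.98 = 0.8061.
Expected occupied patches = N × p* = 267 × 0.8061 = 215.23 ≈ 215.

215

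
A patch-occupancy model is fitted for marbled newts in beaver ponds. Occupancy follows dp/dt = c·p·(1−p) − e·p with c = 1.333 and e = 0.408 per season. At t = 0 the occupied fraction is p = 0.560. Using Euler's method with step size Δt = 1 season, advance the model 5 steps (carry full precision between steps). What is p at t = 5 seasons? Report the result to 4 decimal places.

Update rule: p ← p + [c·p·(1−p) − e·p]·Δt with Δt = 1.
p: 0.56000 → 0.65997  (Δp = +0.09997)
p: 0.65997 → 0.68984  (Δp = +0.02987)
p: 0.68984 → 0.69360  (Δp = +0.00375)
p: 0.69360 → 0.69390  (Δp = +0.00030)
p: 0.69390 → 0.69392  (Δp = +0.00002)

0.6939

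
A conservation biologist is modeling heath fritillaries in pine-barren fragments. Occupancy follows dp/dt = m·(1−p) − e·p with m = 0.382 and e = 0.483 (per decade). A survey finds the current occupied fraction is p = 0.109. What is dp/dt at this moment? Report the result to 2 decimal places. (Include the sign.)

Colonization term: m·(1−p) = 0.382×0.8910 = 0.34036.
Extinction term: e·p = 0.05265.
dp/dt = 0.34036 − 0.05265 = 0.28771.

0.29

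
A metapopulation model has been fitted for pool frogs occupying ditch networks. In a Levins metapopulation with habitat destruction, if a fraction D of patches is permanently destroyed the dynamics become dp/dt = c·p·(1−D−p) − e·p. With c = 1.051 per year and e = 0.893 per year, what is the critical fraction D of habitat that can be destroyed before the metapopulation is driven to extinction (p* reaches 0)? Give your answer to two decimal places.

0.15

The nontrivial equilibrium is p* = (1−D) − e/c; extinction occurs when this hits zero.
So D_crit = 1 − e/c = 1 − 0.893/1.051 = 1 − 0.8497 = 0.1503.
This equals the undisturbed p*, a classic result of Lande's extension.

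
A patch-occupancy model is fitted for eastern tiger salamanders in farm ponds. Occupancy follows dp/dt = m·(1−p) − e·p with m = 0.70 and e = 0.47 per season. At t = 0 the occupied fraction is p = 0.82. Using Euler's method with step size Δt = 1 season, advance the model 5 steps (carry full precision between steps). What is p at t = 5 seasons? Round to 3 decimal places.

0.598

Update rule: p ← p + [m·(1−p) − e·p]·Δt with Δt = 1.
step 1: Δp = -0.25940, p = 0.56060
step 2: Δp = +0.04410, p = 0.60470
step 3: Δp = -0.00750, p = 0.59720
step 4: Δp = +0.00127, p = 0.59848
step 5: Δp = -0.00022, p = 0.59826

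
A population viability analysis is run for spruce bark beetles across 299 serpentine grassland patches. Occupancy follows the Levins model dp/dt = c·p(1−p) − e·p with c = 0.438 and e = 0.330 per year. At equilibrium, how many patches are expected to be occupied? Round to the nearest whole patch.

p* = 1 − e/c = 1 − 0.330/0.438 = 0.2466.
Expected occupied patches = N × p* = 299 × 0.2466 = 73.73 ≈ 74.

74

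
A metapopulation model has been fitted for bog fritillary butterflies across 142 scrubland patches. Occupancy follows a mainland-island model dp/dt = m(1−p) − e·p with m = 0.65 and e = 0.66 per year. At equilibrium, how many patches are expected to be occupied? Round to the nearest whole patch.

p* = m/(m+e) = 0.65/1.3100 = 0.4962.
Expected occupied patches = N × p* = 142 × 0.4962 = 70.46 ≈ 70.

70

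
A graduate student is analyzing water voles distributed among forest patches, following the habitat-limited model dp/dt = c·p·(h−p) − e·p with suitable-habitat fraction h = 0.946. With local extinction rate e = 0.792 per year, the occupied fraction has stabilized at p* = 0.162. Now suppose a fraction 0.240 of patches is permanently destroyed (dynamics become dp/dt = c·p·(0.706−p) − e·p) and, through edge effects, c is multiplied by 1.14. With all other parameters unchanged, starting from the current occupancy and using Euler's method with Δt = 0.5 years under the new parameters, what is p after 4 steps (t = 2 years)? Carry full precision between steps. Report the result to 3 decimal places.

0.120

Balance c(h−p*) = e gives c = e/(0.946 − 0.16200) = 0.792/0.78400 = 1.01020.
Starting from p₀ = 0.16200; update p ← p + (dp/dt)·Δt with the new parameters.
t = 0.5: p = 0.16200 + (-0.01341) = 0.14859
t = 1: p = 0.14859 + (-0.01115) = 0.13744
t = 1.5: p = 0.13744 + (-0.00943) = 0.12801
t = 2: p = 0.12801 + (-0.00809) = 0.11992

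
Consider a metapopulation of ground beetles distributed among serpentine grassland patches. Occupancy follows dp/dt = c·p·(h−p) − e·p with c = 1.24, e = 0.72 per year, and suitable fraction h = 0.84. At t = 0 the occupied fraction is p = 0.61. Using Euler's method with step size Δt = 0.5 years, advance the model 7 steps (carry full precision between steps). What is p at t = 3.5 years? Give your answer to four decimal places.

Update rule: p ← p + [c·p·(h−p) − e·p]·Δt with Δt = 0.5.
  1  |  dp/dt·Δt = -0.132614  |  p_1 = 0.477386
  2  |  dp/dt·Δt = -0.064533  |  p_2 = 0.412853
  3  |  dp/dt·Δt = -0.039291  |  p_3 = 0.373562
  4  |  dp/dt·Δt = -0.026451  |  p_4 = 0.347111
  5  |  dp/dt·Δt = -0.018886  |  p_5 = 0.328225
  6  |  dp/dt·Δt = -0.014015  |  p_6 = 0.314210
  7  |  dp/dt·Δt = -0.010686  |  p_7 = 0.303524

0.3035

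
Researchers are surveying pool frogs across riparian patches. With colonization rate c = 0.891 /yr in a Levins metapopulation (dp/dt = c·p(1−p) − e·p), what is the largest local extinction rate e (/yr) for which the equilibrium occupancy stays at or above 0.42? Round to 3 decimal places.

1 − e/c ≥ 0.42 ⇒ e ≤ c(1 − 0.42) = 0.891 × 0.5800.
e_max = 0.5168.

0.517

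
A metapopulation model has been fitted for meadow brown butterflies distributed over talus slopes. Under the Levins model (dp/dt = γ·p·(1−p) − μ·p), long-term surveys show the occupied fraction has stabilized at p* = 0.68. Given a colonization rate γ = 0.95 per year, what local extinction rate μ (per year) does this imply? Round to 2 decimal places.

At equilibrium γ(1−p*) = μ.
μ = 0.95 × (1 − 0.68) = 0.95 × 0.3200 = 0.3040.

0.30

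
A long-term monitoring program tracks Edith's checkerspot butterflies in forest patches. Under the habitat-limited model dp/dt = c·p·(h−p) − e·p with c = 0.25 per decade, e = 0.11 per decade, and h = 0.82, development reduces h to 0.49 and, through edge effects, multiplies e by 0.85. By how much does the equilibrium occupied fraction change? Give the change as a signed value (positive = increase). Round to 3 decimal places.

-0.264

Before: p* = h − e/c = 0.82 − 0.11/0.25 = 0.82 − 0.4400 = 0.3800.
After: c = 0.25, e = 0.0935, h = 0.49; p* = 0.49 − 0.0935/0.25 = 0.1160.
Δp* = 0.1160 − 0.3800 = -0.2640.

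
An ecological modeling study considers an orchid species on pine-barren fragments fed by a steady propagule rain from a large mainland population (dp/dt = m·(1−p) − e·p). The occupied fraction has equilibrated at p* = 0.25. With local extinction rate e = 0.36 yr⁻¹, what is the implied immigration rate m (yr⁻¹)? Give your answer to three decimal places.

At equilibrium m(1−p*) = e·p*, so m = e·p*/(1−p*).
m = 0.36 × 0.25 / 0.7500 = 0.0900/0.7500 = 0.1200.

0.120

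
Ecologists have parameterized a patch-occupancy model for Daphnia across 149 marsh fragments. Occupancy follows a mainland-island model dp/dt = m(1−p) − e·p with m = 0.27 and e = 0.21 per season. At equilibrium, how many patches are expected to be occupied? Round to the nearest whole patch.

84

p* = m/(m+e) = 0.27/0.4800 = 0.5625.
Expected occupied patches = N × p* = 149 × 0.5625 = 83.81 ≈ 84.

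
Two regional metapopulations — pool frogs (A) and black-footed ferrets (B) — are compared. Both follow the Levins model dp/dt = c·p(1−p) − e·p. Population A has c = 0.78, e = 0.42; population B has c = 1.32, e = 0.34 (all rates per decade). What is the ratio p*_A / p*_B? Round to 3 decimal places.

0.622

A: p*_A = 1 − 0.42/0.78 = 0.4615.
B: p*_B = 1 − 0.34/1.32 = 0.7424.
p*_A / p*_B = 0.4615/0.7424 = 0.6217.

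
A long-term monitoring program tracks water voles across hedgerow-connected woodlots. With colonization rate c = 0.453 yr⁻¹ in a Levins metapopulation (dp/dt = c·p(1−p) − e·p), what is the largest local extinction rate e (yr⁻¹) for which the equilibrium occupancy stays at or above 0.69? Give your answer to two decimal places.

0.14

1 − e/c ≥ 0.69 ⇒ e ≤ c(1 − 0.69) = 0.453 × 0.3100.
e_max = 0.1404.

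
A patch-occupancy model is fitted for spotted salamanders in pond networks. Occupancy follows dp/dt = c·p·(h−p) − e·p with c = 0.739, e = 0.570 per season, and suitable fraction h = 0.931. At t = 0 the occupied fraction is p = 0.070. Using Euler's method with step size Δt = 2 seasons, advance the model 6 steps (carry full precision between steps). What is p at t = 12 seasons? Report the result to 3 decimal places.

Update rule: p ← p + [c·p·(h−p) − e·p]·Δt with Δt = 2.
step 1: Δp = +0.00928, p = 0.07928
step 2: Δp = +0.00942, p = 0.08870
step 3: Δp = +0.00931, p = 0.09801
step 4: Δp = +0.00893, p = 0.10694
step 5: Δp = +0.00834, p = 0.11528
step 6: Δp = +0.00757, p = 0.12285

0.123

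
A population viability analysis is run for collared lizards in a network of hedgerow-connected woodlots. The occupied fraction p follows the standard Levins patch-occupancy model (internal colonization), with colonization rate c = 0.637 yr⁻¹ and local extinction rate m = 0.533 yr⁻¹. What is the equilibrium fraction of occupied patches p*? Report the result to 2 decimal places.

0.16

At equilibrium, colonization balances extinction: c·p*·(1−p*) = m·p*.
So p* = 1 − m/c = 1 − 0.533/0.637 = 1 − 0.8367 = 0.1633.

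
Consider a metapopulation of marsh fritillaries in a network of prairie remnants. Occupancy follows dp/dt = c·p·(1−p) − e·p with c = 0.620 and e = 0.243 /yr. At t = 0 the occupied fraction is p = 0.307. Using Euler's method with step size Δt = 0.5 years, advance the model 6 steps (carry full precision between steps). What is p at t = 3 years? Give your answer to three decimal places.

Update rule: p ← p + [c·p·(1−p) − e·p]·Δt with Δt = 0.5.
p: 0.30700 → 0.33565  (Δp = +0.02865)
p: 0.33565 → 0.36400  (Δp = +0.02835)
p: 0.36400 → 0.39154  (Δp = +0.02754)
p: 0.39154 → 0.41782  (Δp = +0.02628)
p: 0.41782 → 0.44246  (Δp = +0.02464)
p: 0.44246 → 0.46518  (Δp = +0.02271)

0.465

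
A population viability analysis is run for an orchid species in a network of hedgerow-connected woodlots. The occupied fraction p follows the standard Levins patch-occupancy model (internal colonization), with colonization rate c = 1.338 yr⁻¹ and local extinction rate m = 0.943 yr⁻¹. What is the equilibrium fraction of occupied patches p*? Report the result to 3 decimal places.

0.295

Setting dp/dt = 0 and dividing through by p* gives c·(1−p*) = m.
So p* = 1 − m/c = 1 − 0.943/1.338 = 1 − 0.7048 = 0.2952.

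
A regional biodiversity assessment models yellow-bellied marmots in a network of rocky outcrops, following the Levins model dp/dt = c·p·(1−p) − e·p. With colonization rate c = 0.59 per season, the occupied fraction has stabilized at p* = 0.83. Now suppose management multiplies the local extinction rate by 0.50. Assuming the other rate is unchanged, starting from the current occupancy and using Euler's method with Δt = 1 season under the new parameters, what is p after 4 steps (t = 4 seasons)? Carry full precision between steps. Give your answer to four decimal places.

Balance c(1−p*) = e gives e = 0.59×(1 − 0.83000) = 0.10030.
Starting from p₀ = 0.83000; update p ← p + (dp/dt)·Δt with the new parameters.
  1  |  dp/dt·Δt = +0.041625  |  p_1 = 0.871625
  2  |  dp/dt·Δt = +0.022306  |  p_2 = 0.893931
  3  |  dp/dt·Δt = +0.011112  |  p_3 = 0.905043
  4  |  dp/dt·Δt = +0.005317  |  p_4 = 0.910360

0.9104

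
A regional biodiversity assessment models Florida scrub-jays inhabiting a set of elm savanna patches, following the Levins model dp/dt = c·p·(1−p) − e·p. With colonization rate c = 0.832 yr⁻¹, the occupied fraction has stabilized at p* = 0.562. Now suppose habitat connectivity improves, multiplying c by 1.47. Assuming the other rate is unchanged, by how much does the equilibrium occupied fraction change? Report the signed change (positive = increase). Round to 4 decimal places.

0.1400

Balance c(1−p*) = e gives e = 0.832×(1 − 0.56200) = 0.36442.
New p* = 1 − e/c = 1 − 0.36442/1.22304 = 0.70204.
Δp* = 0.70204 − 0.56200 = +0.14004.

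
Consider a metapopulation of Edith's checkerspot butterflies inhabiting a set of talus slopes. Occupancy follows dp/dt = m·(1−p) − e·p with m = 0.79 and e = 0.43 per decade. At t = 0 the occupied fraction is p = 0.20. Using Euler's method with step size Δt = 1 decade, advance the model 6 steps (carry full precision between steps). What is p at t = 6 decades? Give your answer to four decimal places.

Update rule: p ← p + [m·(1−p) − e·p]·Δt with Δt = 1.
p: 0.20000 → 0.74600  (Δp = +0.54600)
p: 0.74600 → 0.62588  (Δp = -0.12012)
p: 0.62588 → 0.65231  (Δp = +0.02643)
p: 0.65231 → 0.64649  (Δp = -0.00581)
p: 0.64649 → 0.64777  (Δp = +0.00128)
p: 0.64777 → 0.64749  (Δp = -0.00028)

0.6475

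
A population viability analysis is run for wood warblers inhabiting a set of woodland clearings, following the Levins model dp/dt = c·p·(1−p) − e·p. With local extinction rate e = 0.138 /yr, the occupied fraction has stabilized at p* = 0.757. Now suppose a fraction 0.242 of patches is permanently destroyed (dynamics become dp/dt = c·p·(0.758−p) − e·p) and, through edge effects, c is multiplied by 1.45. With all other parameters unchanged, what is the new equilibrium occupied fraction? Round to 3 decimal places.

Balance c(1−p*) = e gives c = e/(1 − 0.75700) = 0.138/0.24300 = 0.56790.
New p* = 0.758 − e/c = 0.758 − 0.13800/0.82345 = 0.59041.

0.590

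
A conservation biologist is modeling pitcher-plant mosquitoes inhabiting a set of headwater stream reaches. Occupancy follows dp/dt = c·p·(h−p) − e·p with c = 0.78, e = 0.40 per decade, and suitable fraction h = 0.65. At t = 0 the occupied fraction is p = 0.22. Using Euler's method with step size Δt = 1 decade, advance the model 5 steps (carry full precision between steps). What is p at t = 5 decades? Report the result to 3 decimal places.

0.173

Update rule: p ← p + [c·p·(h−p) − e·p]·Δt with Δt = 1.
t = 1: p = 0.22000 + (-0.01421) = 0.20579
t = 2: p = 0.20579 + (-0.01101) = 0.19478
t = 3: p = 0.19478 + (-0.00875) = 0.18603
t = 4: p = 0.18603 + (-0.00709) = 0.17894
t = 5: p = 0.17894 + (-0.00583) = 0.17311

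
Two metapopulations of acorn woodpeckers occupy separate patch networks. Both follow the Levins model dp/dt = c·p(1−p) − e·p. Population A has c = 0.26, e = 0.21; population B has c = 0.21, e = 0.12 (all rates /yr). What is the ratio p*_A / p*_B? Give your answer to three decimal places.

0.449

A: p*_A = 1 − 0.21/0.26 = 0.1923.
B: p*_B = 1 − 0.12/0.21 = 0.4286.
p*_A / p*_B = 0.1923/0.4286 = 0.4487.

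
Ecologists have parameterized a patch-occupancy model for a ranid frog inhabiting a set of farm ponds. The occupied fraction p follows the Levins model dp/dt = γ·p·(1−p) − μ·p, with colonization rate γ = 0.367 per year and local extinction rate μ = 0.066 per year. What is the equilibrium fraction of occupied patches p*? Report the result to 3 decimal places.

At equilibrium, colonization balances extinction: γ·p*·(1−p*) = μ·p*.
So p* = 1 − μ/γ = 1 − 0.066/0.367 = 1 − 0.1798 = 0.8202.

0.820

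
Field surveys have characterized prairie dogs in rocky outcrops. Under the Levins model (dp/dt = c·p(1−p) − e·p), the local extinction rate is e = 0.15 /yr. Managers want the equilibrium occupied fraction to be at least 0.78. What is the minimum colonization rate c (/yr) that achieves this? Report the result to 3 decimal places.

p* = 1 − e/c ≥ 0.78 requires e/c ≤ 0.2200, i.e. c ≥ e/0.2200.
c_min = 0.15/0.2200 = 0.6818.

0.682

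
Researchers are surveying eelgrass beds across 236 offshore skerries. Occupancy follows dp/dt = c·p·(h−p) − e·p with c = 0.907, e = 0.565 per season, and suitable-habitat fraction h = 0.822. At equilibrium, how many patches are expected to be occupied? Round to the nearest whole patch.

47

p* = h − e/c = 0.822 − 0.6229 = 0.1991.
Expected occupied patches = N × p* = 236 × 0.1991 = 46.98 ≈ 47.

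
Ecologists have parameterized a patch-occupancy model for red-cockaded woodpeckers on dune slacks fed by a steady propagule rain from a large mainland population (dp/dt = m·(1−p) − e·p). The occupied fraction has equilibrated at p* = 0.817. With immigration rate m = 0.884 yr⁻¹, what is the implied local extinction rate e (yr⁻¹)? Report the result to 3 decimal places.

At equilibrium m(1−p*) = e·p*, so e = m(1−p*)/p*.
e = 0.884 × 0.1830 / 0.817 = 0.1980.

0.198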